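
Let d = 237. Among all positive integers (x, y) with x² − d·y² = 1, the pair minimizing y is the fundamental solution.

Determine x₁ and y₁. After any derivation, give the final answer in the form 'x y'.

d=237: √d = [15; 2,1,1,7,10,7,1,1,2,30] (ℓ=10, even), read p_9/q_9
a_0=15:  p_0=15·1+0=15,  q_0=15·0+1=1
a_1=2:  p_1=2·15+1=31,  q_1=2·1+0=2
a_2=1:  p_2=1·31+15=46,  q_2=1·2+1=3
…
a_4=7:  p_4=7·77+46=585,  q_4=7·5+3=38
a_5=10:  p_5=10·585+77=5927,  q_5=10·38+5=385
…
a_8=1:  p_8=1·48001+42074=90075,  q_8=1·3118+2733=5851
a_9=2:  p_9=2·90075+48001=228151,  q_9=2·5851+3118=14820
(x₁, y₁) = (228151, 14820);  228151² − 237·14820² = 1 ✓

228151 14820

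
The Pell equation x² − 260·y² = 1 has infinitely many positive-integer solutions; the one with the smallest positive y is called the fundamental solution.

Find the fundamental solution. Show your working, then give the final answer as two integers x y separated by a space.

[16; 8,32] for √260; ℓ=2 ⇒ convergent index 1
a_0=16:  p_0=16·1+0=16,  q_0=16·0+1=1
a_1=8:  p_1=8·16+1=129,  q_1=8·1+0=8
fundamental: x₁=129, y₁=8  (since 16641 − 260·64 = 1)

129 8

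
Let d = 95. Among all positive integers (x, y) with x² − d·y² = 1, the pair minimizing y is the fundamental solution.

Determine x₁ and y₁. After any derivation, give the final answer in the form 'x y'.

39 4

√95 → a₀=9, period (1,2,1,18); ℓ=4 even so k=3
i=0: a=9 ⇒ p=9, q=1
i=1: a=1 ⇒ p=10, q=1
i=2: a=2 ⇒ p=29, q=3
i=3: a=1 ⇒ p=39, q=4
fundamental: x₁=39, y₁=4  (since 1521 − 95·16 = 1)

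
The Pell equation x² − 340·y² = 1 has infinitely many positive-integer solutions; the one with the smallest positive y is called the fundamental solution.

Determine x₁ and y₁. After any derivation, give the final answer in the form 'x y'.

285769 15498

√340 → a₀=18, period (2,3,1,1,1,…,3,2,36); ℓ=14 even so k=13
step 0: (18, 1)  from 18·(1,0) + (0,1)
…
step 5: (461, 25)  from 1·(295,16) + (166,9)
…
step 7: (6509, 353)  from 8·(756,41) + (461,25)
step 8: (7265, 394)  from 1·(6509,353) + (756,41)
…
step 12: (125478, 6805)  from 3·(34813,1888) + (21039,1141)
step 13: (285769, 15498)  from 2·(125478,6805) + (34813,1888)
(x₁, y₁) = (285769, 15498);  285769² − 340·15498² = 1 ✓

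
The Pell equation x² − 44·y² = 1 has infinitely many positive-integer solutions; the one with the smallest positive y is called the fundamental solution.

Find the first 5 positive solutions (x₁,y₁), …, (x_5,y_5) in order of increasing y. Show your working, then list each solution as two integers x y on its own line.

199 30
79201 11940
31521799 4752090
12545596801 1891319880
4993116004999 752740560150

√44 = [6; 1,1,1,2,1,1,1,12, …], period ℓ=8 (even) → k=7
step 0: (6, 1)  from 6·(1,0) + (0,1)
…
step 2: (13, 2)  from 1·(7,1) + (6,1)
…
step 4: (53, 8)  from 2·(20,3) + (13,2)
…
step 6: (126, 19)  from 1·(73,11) + (53,8)
step 7: (199, 30)  from 1·(126,19) + (73,11)
→ (199, 30).  Check: 199²=39601, 44·30²=39600, difference 1.
n=2: (199,30)∘(199,30) = (199·199+44·30·30, 199·30+30·199) = (79201,11940)
n=3: (79201,11940)∘(199,30) = (199·79201+44·30·11940, 199·11940+30·79201) = (31521799,4752090)
n=4: (31521799,4752090)∘(199,30) = (199·31521799+44·30·4752090, 199·4752090+30·31521799) = (12545596801,1891319880)
n=5: (12545596801,1891319880)∘(199,30) = (199·12545596801+44·30·1891319880, 199·1891319880+30·12545596801) = (4993116004999,752740560150)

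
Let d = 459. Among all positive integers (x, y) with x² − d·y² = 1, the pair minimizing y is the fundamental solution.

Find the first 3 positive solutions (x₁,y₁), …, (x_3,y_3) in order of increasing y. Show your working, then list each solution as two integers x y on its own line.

499850 23331
499700044999 23324000700
499550134985000450 23317003499766669

d=459: √d = [21; 2,2,1,4,21,4,1,2,2,42] (ℓ=10, even), read p_9/q_9
k=0  a_k=21  p_k/q_k = 21/1
…
k=2  a_k=2  p_k/q_k = 107/5
…
k=4  a_k=4  p_k/q_k = 707/33
…
k=7  a_k=1  p_k/q_k = 75692/3533
k=8  a_k=2  p_k/q_k = 212079/9899
k=9  a_k=2  p_k/q_k = 499850/23331
(x₁, y₁) = (499850, 23331);  499850² − 459·23331² = 1 ✓
(499850+23331√459)^2 = 499700044999 + 23324000700√459
(499850+23331√459)^3 = 499550134985000450 + 23317003499766669√459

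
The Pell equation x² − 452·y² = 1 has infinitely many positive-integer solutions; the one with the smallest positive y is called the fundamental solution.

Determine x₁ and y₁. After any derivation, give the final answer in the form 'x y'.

1204353 56648

[21; 3,1,5,3,10,3,5,1,3,42] for √452; ℓ=10 ⇒ convergent index 9
step 0: (21, 1)  from 21·(1,0) + (0,1)
…
step 2: (85, 4)  from 1·(64,3) + (21,1)
step 3: (489, 23)  from 5·(85,4) + (64,3)
…
step 7: (263904, 12413)  from 5·(49579,2332) + (16009,753)
step 8: (313483, 14745)  from 1·(263904,12413) + (49579,2332)
step 9: (1204353, 56648)  from 3·(313483,14745) + (263904,12413)
→ (1204353, 56648).  Check: 1204353²=1450466148609, 452·56648²=1450466148608, difference 1.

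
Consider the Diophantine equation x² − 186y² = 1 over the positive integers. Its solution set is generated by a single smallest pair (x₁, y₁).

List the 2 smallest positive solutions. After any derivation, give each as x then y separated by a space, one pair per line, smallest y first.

√186 = [13; 1,1,1,3,4,3,1,1,1,26, …], period ℓ=10 (even) → k=9
a_0=13:  p_0=13·1+0=13,  q_0=13·0+1=1
…
a_2=1:  p_2=1·14+13=27,  q_2=1·1+1=2
a_3=1:  p_3=1·27+14=41,  q_3=1·2+1=3
a_4=3:  p_4=3·41+27=150,  q_4=3·3+2=11
a_5=4:  p_5=4·150+41=641,  q_5=4·11+3=47
…
a_7=1:  p_7=1·2073+641=2714,  q_7=1·152+47=199
a_8=1:  p_8=1·2714+2073=4787,  q_8=1·199+152=351
a_9=1:  p_9=1·4787+2714=7501,  q_9=1·351+199=550
fundamental: x₁=7501, y₁=550  (since 56265001 − 186·302500 = 1)
n=2: (7501,550)∘(7501,550) = (7501·7501+186·550·550, 7501·550+550·7501) = (112530001,8251100)

7501 550
112530001 8251100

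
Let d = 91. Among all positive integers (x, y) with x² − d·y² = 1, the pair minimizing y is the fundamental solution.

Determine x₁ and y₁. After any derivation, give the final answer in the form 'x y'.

1574 165

[9; 1,1,5,1,5,1,1,18] for √91; ℓ=8 ⇒ convergent index 7
a_0=9:  p_0=9·1+0=9,  q_0=9·0+1=1
…
a_3=5:  p_3=5·19+10=105,  q_3=5·2+1=11
a_4=1:  p_4=1·105+19=124,  q_4=1·11+2=13
…
a_6=1:  p_6=1·725+124=849,  q_6=1·76+13=89
a_7=1:  p_7=1·849+725=1574,  q_7=1·89+76=165
fundamental: x₁=1574, y₁=165  (since 2477476 − 91·27225 = 1)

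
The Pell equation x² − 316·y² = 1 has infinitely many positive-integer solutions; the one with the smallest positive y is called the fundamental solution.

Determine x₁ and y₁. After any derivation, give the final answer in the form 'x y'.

[17; 1,3,2,8,2,3,1,34] for √316; ℓ=8 ⇒ convergent index 7
i=0: a=17 ⇒ p=17, q=1
i=1: a=1 ⇒ p=18, q=1
i=2: a=3 ⇒ p=71, q=4
i=3: a=2 ⇒ p=160, q=9
i=4: a=8 ⇒ p=1351, q=76
i=5: a=2 ⇒ p=2862, q=161
i=6: a=3 ⇒ p=9937, q=559
i=7: a=1 ⇒ p=12799, q=720
(x₁, y₁) = (12799, 720);  12799² − 316·720² = 1 ✓

12799 720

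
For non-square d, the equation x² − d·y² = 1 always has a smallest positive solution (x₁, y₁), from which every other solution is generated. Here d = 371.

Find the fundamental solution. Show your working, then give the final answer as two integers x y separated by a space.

√371 = [19; 3,1,4,1,3,38, …], period ℓ=6 (even) → k=5
a_0=19:  p_0=19·1+0=19,  q_0=19·0+1=1
…
a_2=1:  p_2=1·58+19=77,  q_2=1·3+1=4
…
a_4=1:  p_4=1·366+77=443,  q_4=1·19+4=23
a_5=3:  p_5=3·443+366=1695,  q_5=3·23+19=88
fundamental: x₁=1695, y₁=88  (since 2873025 − 371·7744 = 1)

1695 88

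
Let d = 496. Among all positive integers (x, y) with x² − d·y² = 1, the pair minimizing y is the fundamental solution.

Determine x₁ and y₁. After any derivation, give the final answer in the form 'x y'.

d=496: √d = [22; 3,1,2,4,1,…,1,3,44] (ℓ=16, even), read p_15/q_15
k=0  a_k=22  p_k/q_k = 22/1
…
k=2  a_k=1  p_k/q_k = 89/4
…
k=5  a_k=1  p_k/q_k = 1314/59
…
k=14  a_k=1  p_k/q_k = 1252502/56239
k=15  a_k=3  p_k/q_k = 4620799/207480
(x₁, y₁) = (4620799, 207480);  4620799² − 496·207480² = 1 ✓

4620799 207480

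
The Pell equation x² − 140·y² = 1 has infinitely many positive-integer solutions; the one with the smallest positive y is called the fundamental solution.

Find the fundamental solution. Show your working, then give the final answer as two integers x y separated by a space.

71 6

√140 = [11; 1,4,1,22, …], period ℓ=4 (even) → k=3
step 0: (11, 1)  from 11·(1,0) + (0,1)
…
step 2: (59, 5)  from 4·(12,1) + (11,1)
step 3: (71, 6)  from 1·(59,5) + (12,1)
(x₁, y₁) = (71, 6);  71² − 140·6² = 1 ✓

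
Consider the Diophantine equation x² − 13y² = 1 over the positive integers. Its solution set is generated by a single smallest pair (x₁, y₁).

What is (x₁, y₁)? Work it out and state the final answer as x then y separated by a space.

[3; 1,1,1,1,6] for √13; ℓ=5 ⇒ convergent index 9
a_0=3:  p_0=3·1+0=3,  q_0=3·0+1=1
…
a_2=1:  p_2=1·4+3=7,  q_2=1·1+1=2
…
a_5=6:  p_5=6·18+11=119,  q_5=6·5+3=33
…
a_8=1:  p_8=1·256+137=393,  q_8=1·71+38=109
a_9=1:  p_9=1·393+256=649,  q_9=1·109+71=180
(x₁, y₁) = (649, 180);  649² − 13·180² = 1 ✓

649 180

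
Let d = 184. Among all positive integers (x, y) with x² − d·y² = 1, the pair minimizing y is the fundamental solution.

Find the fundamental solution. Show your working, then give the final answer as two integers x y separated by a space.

√184 = [13; 1,1,3,2,1,2,1,2,3,1,1,26, …], period ℓ=12 (even) → k=11
a_0=13:  p_0=13·1+0=13,  q_0=13·0+1=1
a_1=1:  p_1=1·13+1=14,  q_1=1·1+0=1
a_2=1:  p_2=1·14+13=27,  q_2=1·1+1=2
a_3=3:  p_3=3·27+14=95,  q_3=3·2+1=7
…
a_5=1:  p_5=1·217+95=312,  q_5=1·16+7=23
…
a_7=1:  p_7=1·841+312=1153,  q_7=1·62+23=85
…
a_9=3:  p_9=3·3147+1153=10594,  q_9=3·232+85=781
a_10=1:  p_10=1·10594+3147=13741,  q_10=1·781+232=1013
a_11=1:  p_11=1·13741+10594=24335,  q_11=1·1013+781=1794
→ (24335, 1794).  Check: 24335²=592192225, 184·1794²=592192224, difference 1.

24335 1794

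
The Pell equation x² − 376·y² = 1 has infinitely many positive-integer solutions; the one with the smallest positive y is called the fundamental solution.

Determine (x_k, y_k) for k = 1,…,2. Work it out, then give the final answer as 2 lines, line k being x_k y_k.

√376 = [19; 2,1,1,3,1,…,1,2,38, …], period ℓ=16 (even) → k=15
step 0: (19, 1)  from 19·(1,0) + (0,1)
step 1: (39, 2)  from 2·(19,1) + (1,0)
step 2: (58, 3)  from 1·(39,2) + (19,1)
step 3: (97, 5)  from 1·(58,3) + (39,2)
step 4: (349, 18)  from 3·(97,5) + (58,3)
…
step 6: (1241, 64)  from 2·(446,23) + (349,18)
step 7: (2928, 151)  from 2·(1241,64) + (446,23)
step 8: (12953, 668)  from 4·(2928,151) + (1241,64)
step 9: (28834, 1487)  from 2·(12953,668) + (2928,151)
step 10: (70621, 3642)  from 2·(28834,1487) + (12953,668)
step 11: (99455, 5129)  from 1·(70621,3642) + (28834,1487)
…
step 13: (468441, 24158)  from 1·(368986,19029) + (99455,5129)
step 14: (837427, 43187)  from 1·(468441,24158) + (368986,19029)
step 15: (2143295, 110532)  from 2·(837427,43187) + (468441,24158)
fundamental: x₁=2143295, y₁=110532  (since 4593713457025 − 376·12217323024 = 1)
k=2:  x_2 = 2143295·2143295+376·110532·110532 = 9187426914049,  y_2 = 2143295·110532+110532·2143295 = 473805365880

2143295 110532
9187426914049 473805365880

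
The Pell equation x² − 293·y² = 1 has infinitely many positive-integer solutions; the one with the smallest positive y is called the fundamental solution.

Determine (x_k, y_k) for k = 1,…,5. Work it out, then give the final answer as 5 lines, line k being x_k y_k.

√293 → a₀=17, period (8,1,1,8,34); ℓ=5 odd so k=9
a_0=17:  p_0=17·1+0=17,  q_0=17·0+1=1
…
a_6=8:  p_6=8·84679+2482=679914,  q_6=8·4947+145=39721
…
a_8=1:  p_8=1·764593+679914=1444507,  q_8=1·44668+39721=84389
a_9=8:  p_9=8·1444507+764593=12320649,  q_9=8·84389+44668=719780
fundamental: x₁=12320649, y₁=719780  (since 151798391781201 − 293·518083248400 = 1)
n=2: (12320649,719780)∘(12320649,719780) = (12320649·12320649+293·719780·719780, 12320649·719780+719780·12320649) = (303596783562401,17736313474440)
n=3: (303596783562401,17736313474440)∘(12320649,719780) = (12320649·303596783562401+293·719780·17736313474440, 12320649·17736313474440+719780·303596783562401) = (7481018815602612315849,437045785745090703340)
n=4: (7481018815602612315849,437045785745090703340)∘(12320649,719780) = (12320649·7481018815602612315849+293·719780·437045785745090703340, 12320649·437045785745090703340+719780·7481018815602612315849) = (184342013978870716056521769601,10769375446188914321717060880)
n=5: (184342013978870716056521769601,10769375446188914321717060880)∘(12320649,719780) = (12320649·184342013978870716056521769601+293·719780·10769375446188914321717060880, 12320649·10769375446188914321717060880+719780·184342013978870716056521769601) = (4542426500373511536803322165613266249,265371389643423565052112223737518900)

12320649 719780
303596783562401 17736313474440
7481018815602612315849 437045785745090703340
184342013978870716056521769601 10769375446188914321717060880
4542426500373511536803322165613266249 265371389643423565052112223737518900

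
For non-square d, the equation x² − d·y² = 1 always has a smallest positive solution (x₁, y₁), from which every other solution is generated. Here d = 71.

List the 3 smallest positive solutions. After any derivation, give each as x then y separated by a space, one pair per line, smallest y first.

d=71: √d = [8; 2,2,1,7,1,2,2,16] (ℓ=8, even), read p_7/q_7
a_0=8:  p_0=8·1+0=8,  q_0=8·0+1=1
a_1=2:  p_1=2·8+1=17,  q_1=2·1+0=2
…
a_4=7:  p_4=7·59+42=455,  q_4=7·7+5=54
…
a_6=2:  p_6=2·514+455=1483,  q_6=2·61+54=176
a_7=2:  p_7=2·1483+514=3480,  q_7=2·176+61=413
(x₁, y₁) = (3480, 413);  3480² − 71·413² = 1 ✓
n=2: (3480,413)∘(3480,413) = (3480·3480+71·413·413, 3480·413+413·3480) = (24220799,2874480)
n=3: (24220799,2874480)∘(3480,413) = (3480·24220799+71·413·2874480, 3480·2874480+413·24220799) = (168576757560,20006380387)

3480 413
24220799 2874480
168576757560 20006380387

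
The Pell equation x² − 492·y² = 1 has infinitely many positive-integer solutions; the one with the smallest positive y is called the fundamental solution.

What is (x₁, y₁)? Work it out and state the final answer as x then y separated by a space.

29767 1342

√492 = [22; 5,1,1,10,1,1,5,44, …], period ℓ=8 (even) → k=7
step 0: (22, 1)  from 22·(1,0) + (0,1)
step 1: (111, 5)  from 5·(22,1) + (1,0)
…
step 3: (244, 11)  from 1·(133,6) + (111,5)
…
step 5: (2817, 127)  from 1·(2573,116) + (244,11)
step 6: (5390, 243)  from 1·(2817,127) + (2573,116)
step 7: (29767, 1342)  from 5·(5390,243) + (2817,127)
fundamental: x₁=29767, y₁=1342  (since 886074289 − 492·1800964 = 1)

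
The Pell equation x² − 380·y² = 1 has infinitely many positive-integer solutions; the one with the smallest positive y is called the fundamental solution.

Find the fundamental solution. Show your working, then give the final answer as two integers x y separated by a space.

39 2

d=380: √d = [19; 2,38] (ℓ=2, even), read p_1/q_1
a_0=19:  p_0=19·1+0=19,  q_0=19·0+1=1
a_1=2:  p_1=2·19+1=39,  q_1=2·1+0=2
(x₁, y₁) = (39, 2);  39² − 380·2² = 1 ✓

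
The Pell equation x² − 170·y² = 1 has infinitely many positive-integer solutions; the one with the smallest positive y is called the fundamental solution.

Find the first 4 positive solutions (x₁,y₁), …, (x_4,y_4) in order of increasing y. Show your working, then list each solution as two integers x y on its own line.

d=170: √d = [13; 26] (ℓ=1, odd), read p_1/q_1
i=0: a=13 ⇒ p=13, q=1
i=1: a=26 ⇒ p=339, q=26
(x₁, y₁) = (339, 26);  339² − 170·26² = 1 ✓
(339+26√170)^2 = 229841 + 17628√170
(339+26√170)^3 = 155831859 + 11951758√170
(339+26√170)^4 = 105653770561 + 8103274296√170

339 26
229841 17628
155831859 11951758
105653770561 8103274296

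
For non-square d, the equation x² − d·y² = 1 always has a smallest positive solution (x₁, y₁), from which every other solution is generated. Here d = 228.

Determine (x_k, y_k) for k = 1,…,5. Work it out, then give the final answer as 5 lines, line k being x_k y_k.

151 10
45601 3020
13771351 912030
4158902401 275430040
1255974753751 83178960050

d=228: √d = [15; 10,30] (ℓ=2, even), read p_1/q_1
a_0=15:  p_0=15·1+0=15,  q_0=15·0+1=1
a_1=10:  p_1=10·15+1=151,  q_1=10·1+0=10
fundamental: x₁=151, y₁=10  (since 22801 − 228·100 = 1)
k=2:  x_2 = 151·151+228·10·10 = 45601,  y_2 = 151·10+10·151 = 3020
k=3:  x_3 = 151·45601+228·10·3020 = 13771351,  y_3 = 151·3020+10·45601 = 912030
k=4:  x_4 = 151·13771351+228·10·912030 = 4158902401,  y_4 = 151·912030+10·13771351 = 275430040
k=5:  x_5 = 151·4158902401+228·10·275430040 = 1255974753751,  y_5 = 151·275430040+10·4158902401 = 83178960050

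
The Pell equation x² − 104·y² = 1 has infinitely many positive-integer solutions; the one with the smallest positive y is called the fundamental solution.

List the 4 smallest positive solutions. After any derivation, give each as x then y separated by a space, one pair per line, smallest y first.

51 5
5201 510
530451 52015
54100801 5305020

√104 = [10; 5,20, …], period ℓ=2 (even) → k=1
step 0: (10, 1)  from 10·(1,0) + (0,1)
step 1: (51, 5)  from 5·(10,1) + (1,0)
→ (51, 5).  Check: 51²=2601, 104·5²=2600, difference 1.
(51+5√104)^2 = 5201 + 510√104
(51+5√104)^3 = 530451 + 52015√104
(51+5√104)^4 = 54100801 + 5305020√104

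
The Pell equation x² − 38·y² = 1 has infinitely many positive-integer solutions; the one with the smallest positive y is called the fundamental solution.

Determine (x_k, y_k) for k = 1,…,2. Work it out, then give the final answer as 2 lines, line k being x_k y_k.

37 6
2737 444

√38 = [6; 6,12, …], period ℓ=2 (even) → k=1
k=0  a_k=6  p_k/q_k = 6/1
k=1  a_k=6  p_k/q_k = 37/6
fundamental: x₁=37, y₁=6  (since 1369 − 38·36 = 1)
k=2:  x_2 = 37·37+38·6·6 = 2737,  y_2 = 37·6+6·37 = 444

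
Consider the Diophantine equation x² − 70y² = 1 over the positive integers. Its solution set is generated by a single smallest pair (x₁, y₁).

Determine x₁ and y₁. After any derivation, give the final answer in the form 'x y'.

d=70: √d = [8; 2,1,2,1,2,16] (ℓ=6, even), read p_5/q_5
i=0: a=8 ⇒ p=8, q=1
i=1: a=2 ⇒ p=17, q=2
…
i=3: a=2 ⇒ p=67, q=8
i=4: a=1 ⇒ p=92, q=11
i=5: a=2 ⇒ p=251, q=30
→ (251, 30).  Check: 251²=63001, 70·30²=63000, difference 1.

251 30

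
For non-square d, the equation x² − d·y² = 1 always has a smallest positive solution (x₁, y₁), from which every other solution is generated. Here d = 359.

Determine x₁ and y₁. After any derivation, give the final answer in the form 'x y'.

[18; 1,17,1,36] for √359; ℓ=4 ⇒ convergent index 3
a_0=18:  p_0=18·1+0=18,  q_0=18·0+1=1
…
a_2=17:  p_2=17·19+18=341,  q_2=17·1+1=18
a_3=1:  p_3=1·341+19=360,  q_3=1·18+1=19
(x₁, y₁) = (360, 19);  360² − 359·19² = 1 ✓

360 19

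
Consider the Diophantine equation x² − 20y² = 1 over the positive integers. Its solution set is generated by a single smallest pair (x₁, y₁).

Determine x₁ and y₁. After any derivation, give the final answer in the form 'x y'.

9 2

[4; 2,8] for √20; ℓ=2 ⇒ convergent index 1
step 0: (4, 1)  from 4·(1,0) + (0,1)
step 1: (9, 2)  from 2·(4,1) + (1,0)
→ (9, 2).  Check: 9²=81, 20·2²=80, difference 1.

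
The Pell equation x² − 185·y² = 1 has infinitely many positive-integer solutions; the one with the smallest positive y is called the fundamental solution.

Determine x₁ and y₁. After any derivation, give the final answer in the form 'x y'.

d=185: √d = [13; 1,1,1,1,26] (ℓ=5, odd), read p_9/q_9
a_0=13:  p_0=13·1+0=13,  q_0=13·0+1=1
a_1=1:  p_1=1·13+1=14,  q_1=1·1+0=1
…
a_4=1:  p_4=1·41+27=68,  q_4=1·3+2=5
a_5=26:  p_5=26·68+41=1809,  q_5=26·5+3=133
a_6=1:  p_6=1·1809+68=1877,  q_6=1·133+5=138
…
a_8=1:  p_8=1·3686+1877=5563,  q_8=1·271+138=409
a_9=1:  p_9=1·5563+3686=9249,  q_9=1·409+271=680
fundamental: x₁=9249, y₁=680  (since 85544001 − 185·462400 = 1)

9249 680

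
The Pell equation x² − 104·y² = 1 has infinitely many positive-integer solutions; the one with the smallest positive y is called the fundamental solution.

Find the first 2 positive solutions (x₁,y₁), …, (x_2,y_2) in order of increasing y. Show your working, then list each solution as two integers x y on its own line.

51 5
5201 510

√104 → a₀=10, period (5,20); ℓ=2 even so k=1
step 0: (10, 1)  from 10·(1,0) + (0,1)
step 1: (51, 5)  from 5·(10,1) + (1,0)
fundamental: x₁=51, y₁=5  (since 2601 − 104·25 = 1)
(51+5√104)^2 = 5201 + 510√104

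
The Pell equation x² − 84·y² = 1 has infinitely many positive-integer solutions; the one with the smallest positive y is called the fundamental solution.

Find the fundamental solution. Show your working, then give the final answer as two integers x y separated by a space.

√84 → a₀=9, period (6,18); ℓ=2 even so k=1
k=0  a_k=9  p_k/q_k = 9/1
k=1  a_k=6  p_k/q_k = 55/6
fundamental: x₁=55, y₁=6  (since 3025 − 84·36 = 1)

55 6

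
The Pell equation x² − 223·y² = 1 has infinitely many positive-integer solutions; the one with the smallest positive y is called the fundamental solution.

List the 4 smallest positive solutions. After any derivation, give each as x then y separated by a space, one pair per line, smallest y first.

√223 = [14; 1,13,1,28, …], period ℓ=4 (even) → k=3
a_0=14:  p_0=14·1+0=14,  q_0=14·0+1=1
a_1=1:  p_1=1·14+1=15,  q_1=1·1+0=1
a_2=13:  p_2=13·15+14=209,  q_2=13·1+1=14
a_3=1:  p_3=1·209+15=224,  q_3=1·14+1=15
→ (224, 15).  Check: 224²=50176, 223·15²=50175, difference 1.
n=2: (224,15)∘(224,15) = (224·224+223·15·15, 224·15+15·224) = (100351,6720)
n=3: (100351,6720)∘(224,15) = (224·100351+223·15·6720, 224·6720+15·100351) = (44957024,3010545)
n=4: (44957024,3010545)∘(224,15) = (224·44957024+223·15·3010545, 224·3010545+15·44957024) = (20140646401,1348717440)

224 15
100351 6720
44957024 3010545
20140646401 1348717440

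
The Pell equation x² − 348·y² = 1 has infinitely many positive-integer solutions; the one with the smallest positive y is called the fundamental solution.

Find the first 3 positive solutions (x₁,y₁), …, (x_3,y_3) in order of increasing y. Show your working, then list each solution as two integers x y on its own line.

d=348: √d = [18; 1,1,1,8,1,1,1,36] (ℓ=8, even), read p_7/q_7
i=0: a=18 ⇒ p=18, q=1
…
i=3: a=1 ⇒ p=56, q=3
…
i=6: a=1 ⇒ p=1026, q=55
i=7: a=1 ⇒ p=1567, q=84
(x₁, y₁) = (1567, 84);  1567² − 348·84² = 1 ✓
(1567+84√348)^2 = 4910977 + 263256√348
(1567+84√348)^3 = 15391000351 + 825044220√348

1567 84
4910977 263256
15391000351 825044220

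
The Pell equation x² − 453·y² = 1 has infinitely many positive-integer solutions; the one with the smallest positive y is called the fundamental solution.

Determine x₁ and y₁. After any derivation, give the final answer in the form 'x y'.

1653751 77700

[21; 3,1,1,10,14,10,1,1,3,42] for √453; ℓ=10 ⇒ convergent index 9
k=0  a_k=21  p_k/q_k = 21/1
k=1  a_k=3  p_k/q_k = 64/3
…
k=7  a_k=1  p_k/q_k = 245764/11547
k=8  a_k=1  p_k/q_k = 469329/22051
k=9  a_k=3  p_k/q_k = 1653751/77700
→ (1653751, 77700).  Check: 1653751²=2734892370001, 453·77700²=2734892370000, difference 1.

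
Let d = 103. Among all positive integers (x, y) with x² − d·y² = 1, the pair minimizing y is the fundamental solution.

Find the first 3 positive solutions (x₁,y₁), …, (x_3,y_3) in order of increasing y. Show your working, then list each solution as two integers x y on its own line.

[10; 6,1,2,1,1,9,1,1,2,1,6,20] for √103; ℓ=12 ⇒ convergent index 11
a_0=10:  p_0=10·1+0=10,  q_0=10·0+1=1
…
a_2=1:  p_2=1·61+10=71,  q_2=1·6+1=7
a_3=2:  p_3=2·71+61=203,  q_3=2·7+6=20
a_4=1:  p_4=1·203+71=274,  q_4=1·20+7=27
…
a_6=9:  p_6=9·477+274=4567,  q_6=9·47+27=450
a_7=1:  p_7=1·4567+477=5044,  q_7=1·450+47=497
a_8=1:  p_8=1·5044+4567=9611,  q_8=1·497+450=947
…
a_10=1:  p_10=1·24266+9611=33877,  q_10=1·2391+947=3338
a_11=6:  p_11=6·33877+24266=227528,  q_11=6·3338+2391=22419
fundamental: x₁=227528, y₁=22419  (since 51768990784 − 103·502611561 = 1)
(227528+22419√103)^2 = 103537981567 + 10201900464√103
(227528+22419√103)^3 = 47115579739725224 + 4642436017523565√103

227528 22419
103537981567 10201900464
47115579739725224 4642436017523565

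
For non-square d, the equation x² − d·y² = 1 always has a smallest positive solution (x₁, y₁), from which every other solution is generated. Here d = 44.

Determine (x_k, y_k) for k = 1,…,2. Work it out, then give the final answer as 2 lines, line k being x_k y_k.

199 30
79201 11940

√44 → a₀=6, period (1,1,1,2,1,1,1,12); ℓ=8 even so k=7
a_0=6:  p_0=6·1+0=6,  q_0=6·0+1=1
…
a_3=1:  p_3=1·13+7=20,  q_3=1·2+1=3
a_4=2:  p_4=2·20+13=53,  q_4=2·3+2=8
…
a_6=1:  p_6=1·73+53=126,  q_6=1·11+8=19
a_7=1:  p_7=1·126+73=199,  q_7=1·19+11=30
fundamental: x₁=199, y₁=30  (since 39601 − 44·900 = 1)
(199+30√44)^2 = 79201 + 11940√44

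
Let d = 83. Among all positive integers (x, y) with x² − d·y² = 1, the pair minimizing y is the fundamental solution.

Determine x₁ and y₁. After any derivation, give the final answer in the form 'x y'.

d=83: √d = [9; 9,18] (ℓ=2, even), read p_1/q_1
step 0: (9, 1)  from 9·(1,0) + (0,1)
step 1: (82, 9)  from 9·(9,1) + (1,0)
fundamental: x₁=82, y₁=9  (since 6724 − 83·81 = 1)

82 9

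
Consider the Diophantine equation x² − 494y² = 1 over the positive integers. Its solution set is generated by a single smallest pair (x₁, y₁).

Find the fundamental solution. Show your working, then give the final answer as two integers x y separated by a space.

[22; 4,2,2,1,2,1,2,2,4,44] for √494; ℓ=10 ⇒ convergent index 9
k=0  a_k=22  p_k/q_k = 22/1
…
k=2  a_k=2  p_k/q_k = 200/9
…
k=4  a_k=1  p_k/q_k = 689/31
k=5  a_k=2  p_k/q_k = 1867/84
…
k=7  a_k=2  p_k/q_k = 6979/314
k=8  a_k=2  p_k/q_k = 16514/743
k=9  a_k=4  p_k/q_k = 73035/3286
(x₁, y₁) = (73035, 3286);  73035² − 494·3286² = 1 ✓

73035 3286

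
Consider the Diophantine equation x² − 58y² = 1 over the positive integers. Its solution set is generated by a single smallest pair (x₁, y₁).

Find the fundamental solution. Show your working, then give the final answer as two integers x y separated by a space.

19603 2574

√58 → a₀=7, period (1,1,1,1,1,1,14); ℓ=7 odd so k=13
k=0  a_k=7  p_k/q_k = 7/1
…
k=2  a_k=1  p_k/q_k = 15/2
…
k=5  a_k=1  p_k/q_k = 61/8
…
k=7  a_k=14  p_k/q_k = 1447/190
…
k=9  a_k=1  p_k/q_k = 2993/393
k=10  a_k=1  p_k/q_k = 4539/596
k=11  a_k=1  p_k/q_k = 7532/989
k=12  a_k=1  p_k/q_k = 12071/1585
k=13  a_k=1  p_k/q_k = 19603/2574
→ (19603, 2574).  Check: 19603²=384277609, 58·2574²=384277608, difference 1.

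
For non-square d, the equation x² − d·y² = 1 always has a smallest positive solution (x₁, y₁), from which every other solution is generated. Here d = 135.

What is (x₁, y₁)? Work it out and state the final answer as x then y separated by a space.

244 21

[11; 1,1,1,1,1,1,1,22] for √135; ℓ=8 ⇒ convergent index 7
i=0: a=11 ⇒ p=11, q=1
…
i=5: a=1 ⇒ p=93, q=8
i=6: a=1 ⇒ p=151, q=13
i=7: a=1 ⇒ p=244, q=21
(x₁, y₁) = (244, 21);  244² − 135·21² = 1 ✓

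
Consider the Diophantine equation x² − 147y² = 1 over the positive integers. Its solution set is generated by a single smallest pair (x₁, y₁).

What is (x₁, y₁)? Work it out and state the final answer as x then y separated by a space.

97 8

[12; 8,24] for √147; ℓ=2 ⇒ convergent index 1
a_0=12:  p_0=12·1+0=12,  q_0=12·0+1=1
a_1=8:  p_1=8·12+1=97,  q_1=8·1+0=8
fundamental: x₁=97, y₁=8  (since 9409 − 147·64 = 1)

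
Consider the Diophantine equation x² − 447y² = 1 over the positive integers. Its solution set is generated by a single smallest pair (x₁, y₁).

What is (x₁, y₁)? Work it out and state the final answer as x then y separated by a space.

148 7

√447 = [21; 7,42, …], period ℓ=2 (even) → k=1
i=0: a=21 ⇒ p=21, q=1
i=1: a=7 ⇒ p=148, q=7
→ (148, 7).  Check: 148²=21904, 447·7²=21903, difference 1.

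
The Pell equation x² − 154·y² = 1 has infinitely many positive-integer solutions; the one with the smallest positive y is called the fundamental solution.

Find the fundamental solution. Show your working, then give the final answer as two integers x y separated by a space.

d=154: √d = [12; 2,2,3,1,2,1,3,2,2,24] (ℓ=10, even), read p_9/q_9
i=0: a=12 ⇒ p=12, q=1
i=1: a=2 ⇒ p=25, q=2
i=2: a=2 ⇒ p=62, q=5
…
i=6: a=1 ⇒ p=1030, q=83
i=7: a=3 ⇒ p=3847, q=310
i=8: a=2 ⇒ p=8724, q=703
i=9: a=2 ⇒ p=21295, q=1716
→ (21295, 1716).  Check: 21295²=453477025, 154·1716²=453477024, difference 1.

21295 1716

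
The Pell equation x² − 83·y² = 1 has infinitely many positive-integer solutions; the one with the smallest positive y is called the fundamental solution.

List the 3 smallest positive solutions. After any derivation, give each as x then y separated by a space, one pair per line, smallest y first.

82 9
13447 1476
2205226 242055

[9; 9,18] for √83; ℓ=2 ⇒ convergent index 1
i=0: a=9 ⇒ p=9, q=1
i=1: a=9 ⇒ p=82, q=9
fundamental: x₁=82, y₁=9  (since 6724 − 83·81 = 1)
(82+9√83)^2 = 13447 + 1476√83
(82+9√83)^3 = 2205226 + 242055√83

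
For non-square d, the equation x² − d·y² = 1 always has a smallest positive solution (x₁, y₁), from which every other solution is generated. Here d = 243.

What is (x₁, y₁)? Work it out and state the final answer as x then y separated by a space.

70226 4505

√243 → a₀=15, period (1,1,2,3,15,3,2,1,1,30); ℓ=10 even so k=9
k=0  a_k=15  p_k/q_k = 15/1
k=1  a_k=1  p_k/q_k = 16/1
k=2  a_k=1  p_k/q_k = 31/2
…
k=5  a_k=15  p_k/q_k = 4053/260
…
k=8  a_k=1  p_k/q_k = 41325/2651
k=9  a_k=1  p_k/q_k = 70226/4505
→ (70226, 4505).  Check: 70226²=4931691076, 243·4505²=4931691075, difference 1.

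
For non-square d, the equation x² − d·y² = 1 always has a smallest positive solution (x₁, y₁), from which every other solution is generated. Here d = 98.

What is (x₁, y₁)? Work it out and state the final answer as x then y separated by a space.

99 10

√98 → a₀=9, period (1,8,1,18); ℓ=4 even so k=3
a_0=9:  p_0=9·1+0=9,  q_0=9·0+1=1
…
a_2=8:  p_2=8·10+9=89,  q_2=8·1+1=9
a_3=1:  p_3=1·89+10=99,  q_3=1·9+1=10
(x₁, y₁) = (99, 10);  99² − 98·10² = 1 ✓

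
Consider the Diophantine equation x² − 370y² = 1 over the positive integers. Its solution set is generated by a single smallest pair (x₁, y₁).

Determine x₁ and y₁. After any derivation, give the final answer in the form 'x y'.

[19; 4,4,38] for √370; ℓ=3 ⇒ convergent index 5
step 0: (19, 1)  from 19·(1,0) + (0,1)
step 1: (77, 4)  from 4·(19,1) + (1,0)
step 2: (327, 17)  from 4·(77,4) + (19,1)
…
step 4: (50339, 2617)  from 4·(12503,650) + (327,17)
step 5: (213859, 11118)  from 4·(50339,2617) + (12503,650)
→ (213859, 11118).  Check: 213859²=45735671881, 370·11118²=45735671880, difference 1.

213859 11118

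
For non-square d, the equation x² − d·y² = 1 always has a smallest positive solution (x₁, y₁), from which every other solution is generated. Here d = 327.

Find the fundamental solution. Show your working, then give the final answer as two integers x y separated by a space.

217 12

d=327: √d = [18; 12,36] (ℓ=2, even), read p_1/q_1
i=0: a=18 ⇒ p=18, q=1
i=1: a=12 ⇒ p=217, q=12
(x₁, y₁) = (217, 12);  217² − 327·12² = 1 ✓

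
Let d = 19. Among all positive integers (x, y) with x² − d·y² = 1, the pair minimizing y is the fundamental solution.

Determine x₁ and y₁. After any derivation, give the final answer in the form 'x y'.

d=19: √d = [4; 2,1,3,1,2,8] (ℓ=6, even), read p_5/q_5
a_0=4:  p_0=4·1+0=4,  q_0=4·0+1=1
a_1=2:  p_1=2·4+1=9,  q_1=2·1+0=2
…
a_3=3:  p_3=3·13+9=48,  q_3=3·3+2=11
a_4=1:  p_4=1·48+13=61,  q_4=1·11+3=14
a_5=2:  p_5=2·61+48=170,  q_5=2·14+11=39
(x₁, y₁) = (170, 39);  170² − 19·39² = 1 ✓

170 39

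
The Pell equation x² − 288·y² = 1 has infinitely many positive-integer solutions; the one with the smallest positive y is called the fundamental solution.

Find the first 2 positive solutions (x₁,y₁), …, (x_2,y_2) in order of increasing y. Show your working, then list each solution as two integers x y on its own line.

√288 → a₀=16, period (1,32); ℓ=2 even so k=1
step 0: (16, 1)  from 16·(1,0) + (0,1)
step 1: (17, 1)  from 1·(16,1) + (1,0)
fundamental: x₁=17, y₁=1  (since 289 − 288·1 = 1)
(x_2, y_2) = (17·17 + 288·1·1, 17·1 + 1·17) = (577, 34)

17 1
577 34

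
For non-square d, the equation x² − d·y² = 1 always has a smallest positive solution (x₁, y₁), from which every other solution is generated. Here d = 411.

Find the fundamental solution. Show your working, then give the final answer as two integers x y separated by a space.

49730 2453

[20; 3,1,1,1,19,1,1,1,3,40] for √411; ℓ=10 ⇒ convergent index 9
i=0: a=20 ⇒ p=20, q=1
i=1: a=3 ⇒ p=61, q=3
i=2: a=1 ⇒ p=81, q=4
…
i=6: a=1 ⇒ p=4602, q=227
…
i=8: a=1 ⇒ p=13583, q=670
i=9: a=3 ⇒ p=49730, q=2453
→ (49730, 2453).  Check: 49730²=2473072900, 411·2453²=2473072899, difference 1.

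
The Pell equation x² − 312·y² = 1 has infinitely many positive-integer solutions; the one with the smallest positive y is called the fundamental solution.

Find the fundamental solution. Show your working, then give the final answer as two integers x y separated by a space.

53 3

d=312: √d = [17; 1,1,1,34] (ℓ=4, even), read p_3/q_3
a_0=17:  p_0=17·1+0=17,  q_0=17·0+1=1
…
a_2=1:  p_2=1·18+17=35,  q_2=1·1+1=2
a_3=1:  p_3=1·35+18=53,  q_3=1·2+1=3
→ (53, 3).  Check: 53²=2809, 312·3²=2808, difference 1.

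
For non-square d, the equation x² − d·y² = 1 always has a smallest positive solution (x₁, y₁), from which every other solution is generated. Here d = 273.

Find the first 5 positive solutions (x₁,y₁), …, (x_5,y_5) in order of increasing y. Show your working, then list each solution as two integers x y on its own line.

d=273: √d = [16; 1,1,10,1,1,32] (ℓ=6, even), read p_5/q_5
i=0: a=16 ⇒ p=16, q=1
…
i=2: a=1 ⇒ p=33, q=2
…
i=4: a=1 ⇒ p=380, q=23
i=5: a=1 ⇒ p=727, q=44
(x₁, y₁) = (727, 44);  727² − 273·44² = 1 ✓
(x_2, y_2) = (727·727 + 273·44·44, 727·44 + 44·727) = (1057057, 63976)
(x_3, y_3) = (727·1057057 + 273·44·63976, 727·63976 + 44·1057057) = (1536960151, 93021060)
(x_4, y_4) = (727·1536960151 + 273·44·93021060, 727·93021060 + 44·1536960151) = (2234739002497, 135252557264)
(x_5, y_5) = (727·2234739002497 + 273·44·135252557264, 727·135252557264 + 44·2234739002497) = (3249308972670487, 196657125240796)

727 44
1057057 63976
1536960151 93021060
2234739002497 135252557264
3249308972670487 196657125240796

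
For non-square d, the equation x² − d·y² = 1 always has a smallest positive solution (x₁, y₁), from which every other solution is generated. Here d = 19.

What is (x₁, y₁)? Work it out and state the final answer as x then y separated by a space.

170 39

d=19: √d = [4; 2,1,3,1,2,8] (ℓ=6, even), read p_5/q_5
a_0=4:  p_0=4·1+0=4,  q_0=4·0+1=1
…
a_2=1:  p_2=1·9+4=13,  q_2=1·2+1=3
…
a_4=1:  p_4=1·48+13=61,  q_4=1·11+3=14
a_5=2:  p_5=2·61+48=170,  q_5=2·14+11=39
→ (170, 39).  Check: 170²=28900, 19·39²=28899, difference 1.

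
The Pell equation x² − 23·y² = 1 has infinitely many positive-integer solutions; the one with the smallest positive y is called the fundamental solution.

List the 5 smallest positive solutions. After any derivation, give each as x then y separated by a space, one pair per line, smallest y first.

24 5
1151 240
55224 11515
2649601 552480
127125624 26507525

[4; 1,3,1,8] for √23; ℓ=4 ⇒ convergent index 3
step 0: (4, 1)  from 4·(1,0) + (0,1)
step 1: (5, 1)  from 1·(4,1) + (1,0)
step 2: (19, 4)  from 3·(5,1) + (4,1)
step 3: (24, 5)  from 1·(19,4) + (5,1)
→ (24, 5).  Check: 24²=576, 23·5²=575, difference 1.
n=2: (24,5)∘(24,5) = (24·24+23·5·5, 24·5+5·24) = (1151,240)
n=3: (1151,240)∘(24,5) = (24·1151+23·5·240, 24·240+5·1151) = (55224,11515)
n=4: (55224,11515)∘(24,5) = (24·55224+23·5·11515, 24·11515+5·55224) = (2649601,552480)
n=5: (2649601,552480)∘(24,5) = (24·2649601+23·5·552480, 24·552480+5·2649601) = (127125624,26507525)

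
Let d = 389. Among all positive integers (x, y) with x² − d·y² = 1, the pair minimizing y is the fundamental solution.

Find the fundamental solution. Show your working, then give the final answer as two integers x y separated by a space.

√389 = [19; 1,2,1,1,1,1,2,1,38, …], period ℓ=9 (odd) → k=17
step 0: (19, 1)  from 19·(1,0) + (0,1)
…
step 4: (138, 7)  from 1·(79,4) + (59,3)
step 5: (217, 11)  from 1·(138,7) + (79,4)
step 6: (355, 18)  from 1·(217,11) + (138,7)
…
step 8: (1282, 65)  from 1·(927,47) + (355,18)
…
step 11: (151493, 7681)  from 2·(50925,2582) + (49643,2517)
step 12: (202418, 10263)  from 1·(151493,7681) + (50925,2582)
…
step 16: (2376809, 120509)  from 2·(910240,46151) + (556329,28207)
step 17: (3287049, 166660)  from 1·(2376809,120509) + (910240,46151)
(x₁, y₁) = (3287049, 166660);  3287049² − 389·166660² = 1 ✓

3287049 166660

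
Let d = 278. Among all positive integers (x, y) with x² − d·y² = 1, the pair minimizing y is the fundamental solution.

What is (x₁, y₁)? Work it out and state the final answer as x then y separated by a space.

√278 = [16; 1,2,16,2,1,32, …], period ℓ=6 (even) → k=5
a_0=16:  p_0=16·1+0=16,  q_0=16·0+1=1
a_1=1:  p_1=1·16+1=17,  q_1=1·1+0=1
a_2=2:  p_2=2·17+16=50,  q_2=2·1+1=3
a_3=16:  p_3=16·50+17=817,  q_3=16·3+1=49
a_4=2:  p_4=2·817+50=1684,  q_4=2·49+3=101
a_5=1:  p_5=1·1684+817=2501,  q_5=1·101+49=150
→ (2501, 150).  Check: 2501²=6255001, 278·150²=6255000, difference 1.

2501 150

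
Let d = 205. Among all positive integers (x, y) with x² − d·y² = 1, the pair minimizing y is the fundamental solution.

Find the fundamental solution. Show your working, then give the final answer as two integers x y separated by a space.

√205 → a₀=14, period (3,6,1,4,1,6,3,28); ℓ=8 even so k=7
step 0: (14, 1)  from 14·(1,0) + (0,1)
…
step 2: (272, 19)  from 6·(43,3) + (14,1)
step 3: (315, 22)  from 1·(272,19) + (43,3)
…
step 6: (12614, 881)  from 6·(1847,129) + (1532,107)
step 7: (39689, 2772)  from 3·(12614,881) + (1847,129)
(x₁, y₁) = (39689, 2772);  39689² − 205·2772² = 1 ✓

39689 2772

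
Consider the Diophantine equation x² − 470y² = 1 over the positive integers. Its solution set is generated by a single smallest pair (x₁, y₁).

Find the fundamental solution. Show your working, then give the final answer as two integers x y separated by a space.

1691 78

d=470: √d = [21; 1,2,8,2,1,42] (ℓ=6, even), read p_5/q_5
step 0: (21, 1)  from 21·(1,0) + (0,1)
step 1: (22, 1)  from 1·(21,1) + (1,0)
step 2: (65, 3)  from 2·(22,1) + (21,1)
step 3: (542, 25)  from 8·(65,3) + (22,1)
step 4: (1149, 53)  from 2·(542,25) + (65,3)
step 5: (1691, 78)  from 1·(1149,53) + (542,25)
fundamental: x₁=1691, y₁=78  (since 2859481 − 470·6084 = 1)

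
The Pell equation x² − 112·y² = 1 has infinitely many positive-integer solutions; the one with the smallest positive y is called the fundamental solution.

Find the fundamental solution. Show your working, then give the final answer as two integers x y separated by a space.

d=112: √d = [10; 1,1,2,1,1,20] (ℓ=6, even), read p_5/q_5
k=0  a_k=10  p_k/q_k = 10/1
k=1  a_k=1  p_k/q_k = 11/1
…
k=4  a_k=1  p_k/q_k = 74/7
k=5  a_k=1  p_k/q_k = 127/12
(x₁, y₁) = (127, 12);  127² − 112·12² = 1 ✓

127 12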